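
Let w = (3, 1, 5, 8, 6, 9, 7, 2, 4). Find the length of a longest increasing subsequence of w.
4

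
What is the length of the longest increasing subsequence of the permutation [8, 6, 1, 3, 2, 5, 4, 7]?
4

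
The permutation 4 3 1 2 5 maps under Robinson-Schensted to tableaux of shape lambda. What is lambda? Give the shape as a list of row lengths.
[3, 1, 1]

Row-insert each entry into an empty tableau.

After inserting 4: P = [[4]].
After inserting 3: P = [[3], [4]].
After inserting 1: P = [[1], [3], [4]].
After inserting 2: P = [[1, 2], [3], [4]].
After inserting 5: P = [[1, 2, 5], [3], [4]].

The final insertion tableau P = [[1, 2, 5], [3], [4]] has shape [3, 1, 1].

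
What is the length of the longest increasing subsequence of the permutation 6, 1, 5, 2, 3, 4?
4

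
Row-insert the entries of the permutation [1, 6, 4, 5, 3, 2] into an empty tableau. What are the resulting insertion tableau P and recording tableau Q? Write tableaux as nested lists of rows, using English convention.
P = [[1, 2, 5], [3], [4], [6]], Q = [[1, 2, 4], [3], [5], [6]]

Insert each entry of the permutation into P by Schensted row insertion, recording in Q the position of each new cell.

Insert 1: appended to row 1. P = [[1]], Q = [[1]].
Insert 6: appended to row 1. P = [[1, 6]], Q = [[1, 2]].
Insert 4: 4 bumps 6 from row 1; 6 starts row 2. P = [[1, 4], [6]], Q = [[1, 2], [3]].
Insert 5: appended to row 1. P = [[1, 4, 5], [6]], Q = [[1, 2, 4], [3]].
Insert 3: 3 bumps 4 from row 1; 4 bumps 6 from row 2; 6 starts row 3. P = [[1, 3, 5], [4], [6]], Q = [[1, 2, 4], [3], [5]].
Insert 2: 2 bumps 3 from row 1; 3 bumps 4 from row 2; 4 bumps 6 from row 3; 6 starts row 4. P = [[1, 2, 5], [3], [4], [6]], Q = [[1, 2, 4], [3], [5], [6]].

So P = [[1, 2, 5], [3], [4], [6]], Q = [[1, 2, 4], [3], [5], [6]].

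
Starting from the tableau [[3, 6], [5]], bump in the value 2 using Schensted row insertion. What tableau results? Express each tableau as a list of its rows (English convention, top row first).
In row 1, 2 replaces 3 (the leftmost entry greater than 2); 3 is bumped to row 2. In row 2, 3 replaces 5 (the leftmost entry greater than 3); 5 is bumped to row 3. 5 starts a new row 3. The new tableau is [[2, 6], [3], [5]].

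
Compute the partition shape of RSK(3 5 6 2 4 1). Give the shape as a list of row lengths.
[3, 2, 1]

Row-insert each entry into an empty tableau.

After inserting 3: P = [[3]].
After inserting 5: P = [[3, 5]].
After inserting 6: P = [[3, 5, 6]].
After inserting 2: P = [[2, 5, 6], [3]].
After inserting 4: P = [[2, 4, 6], [3, 5]].
After inserting 1: P = [[1, 4, 6], [2, 5], [3]].

The final insertion tableau P = [[1, 4, 6], [2, 5], [3]] has shape [3, 2, 1].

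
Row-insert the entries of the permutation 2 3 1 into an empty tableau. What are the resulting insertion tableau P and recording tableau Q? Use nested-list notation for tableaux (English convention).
Insert each entry of the permutation into P by Schensted row insertion, recording in Q the position of each new cell.

Insert 2: appended to row 1. P = [[2]], Q = [[1]].
Insert 3: appended to row 1. P = [[2, 3]], Q = [[1, 2]].
Insert 1: 1 bumps 2 from row 1; 2 starts row 2. P = [[1, 3], [2]], Q = [[1, 2], [3]].

So P = [[1, 3], [2]], Q = [[1, 2], [3]].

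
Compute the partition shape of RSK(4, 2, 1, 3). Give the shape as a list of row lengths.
[2, 1, 1]

Row-insert each entry into an empty tableau.

After inserting 4: P = [[4]].
After inserting 2: P = [[2], [4]].
After inserting 1: P = [[1], [2], [4]].
After inserting 3: P = [[1, 3], [2], [4]].

The final insertion tableau P = [[1, 3], [2], [4]] has shape [2, 1, 1].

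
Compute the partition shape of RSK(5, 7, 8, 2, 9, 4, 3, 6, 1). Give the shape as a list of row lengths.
[4, 3, 1, 1]

RSK row insertion gives P = [[1, 3, 6, 9], [2, 7, 8], [4], [5]], which has shape [4, 3, 1, 1].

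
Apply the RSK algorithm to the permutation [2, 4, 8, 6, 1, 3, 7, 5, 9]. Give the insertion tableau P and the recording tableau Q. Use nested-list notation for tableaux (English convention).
P = [[1, 3, 5, 7, 9], [2, 4, 6], [8]], Q = [[1, 2, 3, 7, 9], [4, 6, 8], [5]]

Insert each entry of the permutation into P by Schensted row insertion, recording in Q the position of each new cell.

Insert 2: appended to row 1. P = [[2]].
Insert 4: appended to row 1. P = [[2, 4]].
Insert 8: appended to row 1. P = [[2, 4, 8]].
Insert 6: 6 bumps 8 from row 1; 8 starts row 2. P = [[2, 4, 6], [8]].
Insert 1: 1 bumps 2 from row 1; 2 bumps 8 from row 2; 8 starts row 3. P = [[1, 4, 6], [2], [8]].
Insert 3: 3 bumps 4 from row 1; 4 appends to row 2. P = [[1, 3, 6], [2, 4], [8]].
Insert 7: appended to row 1. P = [[1, 3, 6, 7], [2, 4], [8]].
Insert 5: 5 bumps 6 from row 1; 6 appends to row 2. P = [[1, 3, 5, 7], [2, 4, 6], [8]].
Insert 9: appended to row 1. P = [[1, 3, 5, 7, 9], [2, 4, 6], [8]].

So P = [[1, 3, 5, 7, 9], [2, 4, 6], [8]], Q = [[1, 2, 3, 7, 9], [4, 6, 8], [5]].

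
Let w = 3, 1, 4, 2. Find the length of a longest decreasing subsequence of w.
2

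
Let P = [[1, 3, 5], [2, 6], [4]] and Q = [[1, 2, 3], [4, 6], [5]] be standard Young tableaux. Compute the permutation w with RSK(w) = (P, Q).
Reverse RSK: for i = n, n-1, ..., 1, locate i in Q, remove the corresponding corner cell from P, and reverse-bump its entry up through P; the value ejected from row 1 is w(i).

So w = 2 4 6 3 1 5.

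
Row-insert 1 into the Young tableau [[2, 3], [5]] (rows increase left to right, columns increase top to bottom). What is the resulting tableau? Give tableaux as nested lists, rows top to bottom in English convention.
[[1, 3], [2], [5]]

In row 1, 1 replaces 2 (the leftmost entry greater than 1); 2 is bumped to row 2. In row 2, 2 replaces 5 (the leftmost entry greater than 2); 5 is bumped to row 3. 5 starts a new row 3. The new tableau is [[1, 3], [2], [5]].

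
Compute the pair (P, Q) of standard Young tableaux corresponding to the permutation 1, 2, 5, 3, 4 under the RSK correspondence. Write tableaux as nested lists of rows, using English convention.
Insert each entry of the permutation into P by Schensted row insertion, recording in Q the position of each new cell.

Insert 1: appended to row 1. P = [[1]].
Insert 2: appended to row 1. P = [[1, 2]].
Insert 5: appended to row 1. P = [[1, 2, 5]].
Insert 3: 3 bumps 5 from row 1; 5 starts row 2. P = [[1, 2, 3], [5]].
Insert 4: appended to row 1. P = [[1, 2, 3, 4], [5]].

So P = [[1, 2, 3, 4], [5]], Q = [[1, 2, 3, 5], [4]].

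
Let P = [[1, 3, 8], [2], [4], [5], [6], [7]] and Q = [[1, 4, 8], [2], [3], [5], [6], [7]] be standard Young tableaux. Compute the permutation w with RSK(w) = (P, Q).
7 6 2 5 4 3 1 8

Reverse the RSK construction: for i from n down to 1, find the cell of Q containing i, remove the entry at that cell from P, and reverse-bump it up through P; the value ejected from row 1 is w(i).

Step i=8: Q has 8 at row 1, column 3; remove that cell from P, ejecting 8. So w(8) = 8. P is now [[1, 3], [2], [4], [5], [6], [7]].
Step i=7: Q has 7 at row 6, column 1; remove 7 from row 6 of P and reverse-bump: 7 enters row 5 and ejects 6; 6 enters row 4 and ejects 5; 5 enters row 3 and ejects 4; 4 enters row 2 and ejects 2; 2 enters row 1 and ejects 1. So w(7) = 1. P is now [[2, 3], [4], [5], [6], [7]].
Step i=6: Q has 6 at row 5, column 1; remove 7 from row 5 of P and reverse-bump: 7 enters row 4 and ejects 6; 6 enters row 3 and ejects 5; 5 enters row 2 and ejects 4; 4 enters row 1 and ejects 3. So w(6) = 3. P is now [[2, 4], [5], [6], [7]].
Step i=5: Q has 5 at row 4, column 1; remove 7 from row 4 of P and reverse-bump: 7 enters row 3 and ejects 6; 6 enters row 2 and ejects 5; 5 enters row 1 and ejects 4. So w(5) = 4. P is now [[2, 5], [6], [7]].
Step i=4: Q has 4 at row 1, column 2; remove that cell from P, ejecting 5. So w(4) = 5. P is now [[2], [6], [7]].
Step i=3: Q has 3 at row 3, column 1; remove 7 from row 3 of P and reverse-bump: 7 enters row 2 and ejects 6; 6 enters row 1 and ejects 2. So w(3) = 2. P is now [[6], [7]].
Step i=2: Q has 2 at row 2, column 1; remove 7 from row 2 of P and reverse-bump: 7 enters row 1 and ejects 6. So w(2) = 6. P is now [[7]].
Step i=1: Q has 1 at row 1, column 1; remove that cell from P, ejecting 7. So w(1) = 7. P is now [].

So w = 7 6 2 5 4 3 1 8.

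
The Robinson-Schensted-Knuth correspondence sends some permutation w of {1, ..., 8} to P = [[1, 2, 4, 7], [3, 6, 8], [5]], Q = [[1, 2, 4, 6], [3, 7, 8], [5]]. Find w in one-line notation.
1 5 3 6 2 8 4 7

Reverse RSK: for i = n, n-1, ..., 1, locate i in Q, remove the corresponding corner cell from P, and reverse-bump its entry up through P; the value ejected from row 1 is w(i).

So w = 1 5 3 6 2 8 4 7.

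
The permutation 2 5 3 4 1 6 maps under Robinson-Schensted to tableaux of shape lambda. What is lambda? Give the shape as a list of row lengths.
[4, 1, 1]

RSK row insertion gives P = [[1, 3, 4, 6], [2], [5]], which has shape [4, 1, 1].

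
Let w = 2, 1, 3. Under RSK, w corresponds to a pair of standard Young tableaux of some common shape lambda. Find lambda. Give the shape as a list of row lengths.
Row-insert each entry into an empty tableau.

After inserting 2: P = [[2]].
After inserting 1: P = [[1], [2]].
After inserting 3: P = [[1, 3], [2]].

The final insertion tableau P = [[1, 3], [2]] has shape [2, 1].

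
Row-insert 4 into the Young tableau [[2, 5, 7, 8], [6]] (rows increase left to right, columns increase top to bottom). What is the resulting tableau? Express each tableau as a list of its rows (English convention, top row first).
In row 1, 4 replaces 5 (the leftmost entry greater than 4); 5 is bumped to row 2. In row 2, 5 replaces 6 (the leftmost entry greater than 5); 6 is bumped to row 3. 6 starts a new row 3. The new tableau is [[2, 4, 7, 8], [5], [6]].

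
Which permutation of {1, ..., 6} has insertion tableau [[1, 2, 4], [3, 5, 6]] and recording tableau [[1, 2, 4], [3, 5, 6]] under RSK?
3 5 1 6 2 4

Reverse the RSK construction: for i from n down to 1, find the cell of Q containing i, remove the entry at that cell from P, and reverse-bump it up through P; the value ejected from row 1 is w(i).

Step i=6: Q has 6 at row 2, column 3; remove 6 from row 2 of P and reverse-bump: 6 enters row 1 and ejects 4. So w(6) = 4. P is now [[1, 2, 6], [3, 5]].
Step i=5: Q has 5 at row 2, column 2; remove 5 from row 2 of P and reverse-bump: 5 enters row 1 and ejects 2. So w(5) = 2. P is now [[1, 5, 6], [3]].
Step i=4: Q has 4 at row 1, column 3; remove that cell from P, ejecting 6. So w(4) = 6. P is now [[1, 5], [3]].
Step i=3: Q has 3 at row 2, column 1; remove 3 from row 2 of P and reverse-bump: 3 enters row 1 and ejects 1. So w(3) = 1. P is now [[3, 5]].
Step i=2: Q has 2 at row 1, column 2; remove that cell from P, ejecting 5. So w(2) = 5. P is now [[3]].
Step i=1: Q has 1 at row 1, column 1; remove that cell from P, ejecting 3. So w(1) = 3. P is now [].

So w = 3 5 1 6 2 4.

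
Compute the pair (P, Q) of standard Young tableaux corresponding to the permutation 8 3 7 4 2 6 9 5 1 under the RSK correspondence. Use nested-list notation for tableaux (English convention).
P = [[1, 4, 5, 9], [2, 6], [3], [7], [8]], Q = [[1, 3, 6, 7], [2, 8], [4], [5], [9]]

Insert each entry of the permutation into P by Schensted row insertion, recording in Q the position of each new cell.

After inserting 8: P = [[8]].
After inserting 3: P = [[3], [8]].
After inserting 7: P = [[3, 7], [8]].
After inserting 4: P = [[3, 4], [7], [8]].
After inserting 2: P = [[2, 4], [3], [7], [8]].
After inserting 6: P = [[2, 4, 6], [3], [7], [8]].
After inserting 9: P = [[2, 4, 6, 9], [3], [7], [8]].
After inserting 5: P = [[2, 4, 5, 9], [3, 6], [7], [8]].
After inserting 1: P = [[1, 4, 5, 9], [2, 6], [3], [7], [8]].

So P = [[1, 4, 5, 9], [2, 6], [3], [7], [8]], Q = [[1, 3, 6, 7], [2, 8], [4], [5], [9]].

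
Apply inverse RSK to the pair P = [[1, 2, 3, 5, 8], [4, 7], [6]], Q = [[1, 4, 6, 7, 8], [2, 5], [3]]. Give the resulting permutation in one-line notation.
6 4 1 7 2 3 5 8

Reverse RSK: for i = n, n-1, ..., 1, locate i in Q, remove the corresponding corner cell from P, and reverse-bump its entry up through P; the value ejected from row 1 is w(i).

So w = 6 4 1 7 2 3 5 8.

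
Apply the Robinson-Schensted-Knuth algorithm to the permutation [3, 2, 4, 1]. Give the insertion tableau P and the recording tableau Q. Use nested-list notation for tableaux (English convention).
P = [[1, 4], [2], [3]], Q = [[1, 3], [2], [4]]

Insert each entry of the permutation into P by Schensted row insertion, recording in Q the position of each new cell.

Insert 3: appended to row 1. P = [[3]].
Insert 2: 2 bumps 3 from row 1; 3 starts row 2. P = [[2], [3]].
Insert 4: appended to row 1. P = [[2, 4], [3]].
Insert 1: 1 bumps 2 from row 1; 2 bumps 3 from row 2; 3 starts row 3. P = [[1, 4], [2], [3]].

So P = [[1, 4], [2], [3]], Q = [[1, 3], [2], [4]].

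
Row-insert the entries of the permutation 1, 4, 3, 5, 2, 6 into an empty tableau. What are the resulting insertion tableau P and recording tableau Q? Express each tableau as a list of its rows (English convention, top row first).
P = [[1, 2, 5, 6], [3], [4]], Q = [[1, 2, 4, 6], [3], [5]]

Insert each entry of the permutation into P by Schensted row insertion, recording in Q the position of each new cell.

Insert 1: appended to row 1. P = [[1]].
Insert 4: appended to row 1. P = [[1, 4]].
Insert 3: 3 bumps 4 from row 1; 4 starts row 2. P = [[1, 3], [4]].
Insert 5: appended to row 1. P = [[1, 3, 5], [4]].
Insert 2: 2 bumps 3 from row 1; 3 bumps 4 from row 2; 4 starts row 3. P = [[1, 2, 5], [3], [4]].
Insert 6: appended to row 1. P = [[1, 2, 5, 6], [3], [4]].

So P = [[1, 2, 5, 6], [3], [4]], Q = [[1, 2, 4, 6], [3], [5]].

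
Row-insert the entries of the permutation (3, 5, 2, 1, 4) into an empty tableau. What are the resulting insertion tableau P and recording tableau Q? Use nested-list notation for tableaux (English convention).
P = [[1, 4], [2, 5], [3]], Q = [[1, 2], [3, 5], [4]]

Insert each entry of the permutation into P by Schensted row insertion, recording in Q the position of each new cell.

Insert 3: appended to row 1. P = [[3]].
Insert 5: appended to row 1. P = [[3, 5]].
Insert 2: 2 bumps 3 from row 1; 3 starts row 2. P = [[2, 5], [3]].
Insert 1: 1 bumps 2 from row 1; 2 bumps 3 from row 2; 3 starts row 3. P = [[1, 5], [2], [3]].
Insert 4: 4 bumps 5 from row 1; 5 appends to row 2. P = [[1, 4], [2, 5], [3]].

So P = [[1, 4], [2, 5], [3]], Q = [[1, 2], [3, 5], [4]].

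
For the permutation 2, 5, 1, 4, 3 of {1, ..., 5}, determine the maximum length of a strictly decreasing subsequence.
3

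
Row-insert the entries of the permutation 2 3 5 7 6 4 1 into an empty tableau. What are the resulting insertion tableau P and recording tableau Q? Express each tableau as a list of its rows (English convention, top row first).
Insert each entry of the permutation into P by Schensted row insertion, recording in Q the position of each new cell.

Insert 2: appended to row 1. P = [[2]].
Insert 3: appended to row 1. P = [[2, 3]].
Insert 5: appended to row 1. P = [[2, 3, 5]].
Insert 7: appended to row 1. P = [[2, 3, 5, 7]].
Insert 6: 6 bumps 7 from row 1; 7 starts row 2. P = [[2, 3, 5, 6], [7]].
Insert 4: 4 bumps 5 from row 1; 5 bumps 7 from row 2; 7 starts row 3. P = [[2, 3, 4, 6], [5], [7]].
Insert 1: 1 bumps 2 from row 1; 2 bumps 5 from row 2; 5 bumps 7 from row 3; 7 starts row 4. P = [[1, 3, 4, 6], [2], [5], [7]].

So P = [[1, 3, 4, 6], [2], [5], [7]], Q = [[1, 2, 3, 4], [5], [6], [7]].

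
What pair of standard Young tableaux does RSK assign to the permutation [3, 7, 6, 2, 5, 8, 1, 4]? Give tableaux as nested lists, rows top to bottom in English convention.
Insert each entry of the permutation into P by Schensted row insertion, recording in Q the position of each new cell.

Insert 3: appended to row 1. P = [[3]].
Insert 7: appended to row 1. P = [[3, 7]].
Insert 6: 6 bumps 7 from row 1; 7 starts row 2. P = [[3, 6], [7]].
Insert 2: 2 bumps 3 from row 1; 3 bumps 7 from row 2; 7 starts row 3. P = [[2, 6], [3], [7]].
Insert 5: 5 bumps 6 from row 1; 6 appends to row 2. P = [[2, 5], [3, 6], [7]].
Insert 8: appended to row 1. P = [[2, 5, 8], [3, 6], [7]].
Insert 1: 1 bumps 2 from row 1; 2 bumps 3 from row 2; 3 bumps 7 from row 3; 7 starts row 4. P = [[1, 5, 8], [2, 6], [3], [7]].
Insert 4: 4 bumps 5 from row 1; 5 bumps 6 from row 2; 6 appends to row 3. P = [[1, 4, 8], [2, 5], [3, 6], [7]].

So P = [[1, 4, 8], [2, 5], [3, 6], [7]], Q = [[1, 2, 6], [3, 5], [4, 8], [7]].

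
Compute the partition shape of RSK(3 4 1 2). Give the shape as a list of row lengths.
[2, 2]

Row-insert each entry into an empty tableau.

After inserting 3: P = [[3]].
After inserting 4: P = [[3, 4]].
After inserting 1: P = [[1, 4], [3]].
After inserting 2: P = [[1, 2], [3, 4]].

The final insertion tableau P = [[1, 2], [3, 4]] has shape [2, 2].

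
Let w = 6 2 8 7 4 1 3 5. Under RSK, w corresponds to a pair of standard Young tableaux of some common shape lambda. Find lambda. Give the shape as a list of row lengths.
Row-insert each entry into an empty tableau.

After inserting 6: P = [[6]].
After inserting 2: P = [[2], [6]].
After inserting 8: P = [[2, 8], [6]].
After inserting 7: P = [[2, 7], [6, 8]].
After inserting 4: P = [[2, 4], [6, 7], [8]].
After inserting 1: P = [[1, 4], [2, 7], [6], [8]].
After inserting 3: P = [[1, 3], [2, 4], [6, 7], [8]].
After inserting 5: P = [[1, 3, 5], [2, 4], [6, 7], [8]].

The final insertion tableau P = [[1, 3, 5], [2, 4], [6, 7], [8]] has shape [3, 2, 2, 1].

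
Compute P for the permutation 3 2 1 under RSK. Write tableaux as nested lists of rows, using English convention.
P = [[1], [2], [3]]

Insert 3: appended to row 1. P = [[3]].
Insert 2: 2 bumps 3 from row 1; 3 starts row 2. P = [[2], [3]].
Insert 1: 1 bumps 2 from row 1; 2 bumps 3 from row 2; 3 starts row 3. P = [[1], [2], [3]].

So P = [[1], [2], [3]].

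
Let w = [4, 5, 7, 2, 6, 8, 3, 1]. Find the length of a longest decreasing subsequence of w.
4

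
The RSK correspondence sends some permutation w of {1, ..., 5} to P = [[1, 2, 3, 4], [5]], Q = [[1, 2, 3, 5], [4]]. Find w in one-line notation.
Reverse RSK: for i = n, n-1, ..., 1, locate i in Q, remove the corresponding corner cell from P, and reverse-bump its entry up through P; the value ejected from row 1 is w(i).

So w = 1 2 5 3 4.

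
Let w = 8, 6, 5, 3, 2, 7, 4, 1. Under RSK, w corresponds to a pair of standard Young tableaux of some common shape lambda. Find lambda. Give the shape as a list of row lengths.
[2, 2, 1, 1, 1, 1]

Row-insert each entry into an empty tableau.

After inserting 8: P = [[8]].
After inserting 6: P = [[6], [8]].
After inserting 5: P = [[5], [6], [8]].
After inserting 3: P = [[3], [5], [6], [8]].
After inserting 2: P = [[2], [3], [5], [6], [8]].
After inserting 7: P = [[2, 7], [3], [5], [6], [8]].
After inserting 4: P = [[2, 4], [3, 7], [5], [6], [8]].
After inserting 1: P = [[1, 4], [2, 7], [3], [5], [6], [8]].

The final insertion tableau P = [[1, 4], [2, 7], [3], [5], [6], [8]] has shape [2, 2, 1, 1, 1, 1].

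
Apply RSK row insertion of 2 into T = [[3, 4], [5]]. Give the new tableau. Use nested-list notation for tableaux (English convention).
[[2, 4], [3], [5]]

In row 1, 2 replaces 3 (the leftmost entry greater than 2); 3 is bumped to row 2. In row 2, 3 replaces 5 (the leftmost entry greater than 3); 5 is bumped to row 3. 5 starts a new row 3. The new tableau is [[2, 4], [3], [5]].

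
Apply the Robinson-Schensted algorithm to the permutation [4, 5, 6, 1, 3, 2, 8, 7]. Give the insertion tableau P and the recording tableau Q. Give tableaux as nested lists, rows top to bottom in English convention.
P = [[1, 2, 6, 7], [3, 5, 8], [4]], Q = [[1, 2, 3, 7], [4, 5, 8], [6]]

Insert each entry of the permutation into P by Schensted row insertion, recording in Q the position of each new cell.

Insert 4: appended to row 1. P = [[4]], Q = [[1]].
Insert 5: appended to row 1. P = [[4, 5]], Q = [[1, 2]].
Insert 6: appended to row 1. P = [[4, 5, 6]], Q = [[1, 2, 3]].
Insert 1: 1 bumps 4 from row 1; 4 starts row 2. P = [[1, 5, 6], [4]], Q = [[1, 2, 3], [4]].
Insert 3: 3 bumps 5 from row 1; 5 appends to row 2. P = [[1, 3, 6], [4, 5]], Q = [[1, 2, 3], [4, 5]].
Insert 2: 2 bumps 3 from row 1; 3 bumps 4 from row 2; 4 starts row 3. P = [[1, 2, 6], [3, 5], [4]], Q = [[1, 2, 3], [4, 5], [6]].
Insert 8: appended to row 1. P = [[1, 2, 6, 8], [3, 5], [4]], Q = [[1, 2, 3, 7], [4, 5], [6]].
Insert 7: 7 bumps 8 from row 1; 8 appends to row 2. P = [[1, 2, 6, 7], [3, 5, 8], [4]], Q = [[1, 2, 3, 7], [4, 5, 8], [6]].

So P = [[1, 2, 6, 7], [3, 5, 8], [4]], Q = [[1, 2, 3, 7], [4, 5, 8], [6]].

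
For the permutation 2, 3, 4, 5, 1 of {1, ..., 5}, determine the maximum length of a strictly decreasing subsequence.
2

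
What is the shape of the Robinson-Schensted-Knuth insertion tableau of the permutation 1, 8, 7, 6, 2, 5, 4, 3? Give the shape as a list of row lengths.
[3, 1, 1, 1, 1, 1]

Row-insert each entry into an empty tableau.

After inserting 1: P = [[1]].
After inserting 8: P = [[1, 8]].
After inserting 7: P = [[1, 7], [8]].
After inserting 6: P = [[1, 6], [7], [8]].
After inserting 2: P = [[1, 2], [6], [7], [8]].
After inserting 5: P = [[1, 2, 5], [6], [7], [8]].
After inserting 4: P = [[1, 2, 4], [5], [6], [7], [8]].
After inserting 3: P = [[1, 2, 3], [4], [5], [6], [7], [8]].

The final insertion tableau P = [[1, 2, 3], [4], [5], [6], [7], [8]] has shape [3, 1, 1, 1, 1, 1].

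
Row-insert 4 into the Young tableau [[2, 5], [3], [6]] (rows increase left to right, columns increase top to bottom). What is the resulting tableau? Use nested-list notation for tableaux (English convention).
In row 1, 4 replaces 5 (the leftmost entry greater than 4); 5 is bumped to row 2. 5 is appended to row 2. The new tableau is [[2, 4], [3, 5], [6]].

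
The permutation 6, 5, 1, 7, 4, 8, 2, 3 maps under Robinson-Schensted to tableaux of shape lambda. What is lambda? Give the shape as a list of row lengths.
Row-insert each entry into an empty tableau.

After inserting 6: P = [[6]].
After inserting 5: P = [[5], [6]].
After inserting 1: P = [[1], [5], [6]].
After inserting 7: P = [[1, 7], [5], [6]].
After inserting 4: P = [[1, 4], [5, 7], [6]].
After inserting 8: P = [[1, 4, 8], [5, 7], [6]].
After inserting 2: P = [[1, 2, 8], [4, 7], [5], [6]].
After inserting 3: P = [[1, 2, 3], [4, 7, 8], [5], [6]].

The final insertion tableau P = [[1, 2, 3], [4, 7, 8], [5], [6]] has shape [3, 3, 1, 1].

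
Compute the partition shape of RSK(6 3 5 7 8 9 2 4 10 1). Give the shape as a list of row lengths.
RSK row insertion gives P = [[1, 4, 7, 8, 9, 10], [2, 5], [3], [6]], which has shape [6, 2, 1, 1].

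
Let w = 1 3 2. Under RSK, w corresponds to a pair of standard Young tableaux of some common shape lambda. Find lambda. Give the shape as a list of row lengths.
[2, 1]

RSK row insertion gives P = [[1, 2], [3]], which has shape [2, 1].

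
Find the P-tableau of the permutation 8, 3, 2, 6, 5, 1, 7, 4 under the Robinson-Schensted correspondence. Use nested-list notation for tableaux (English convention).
Insert 8: appended to row 1. P = [[8]].
Insert 3: 3 bumps 8 from row 1; 8 starts row 2. P = [[3], [8]].
Insert 2: 2 bumps 3 from row 1; 3 bumps 8 from row 2; 8 starts row 3. P = [[2], [3], [8]].
Insert 6: appended to row 1. P = [[2, 6], [3], [8]].
Insert 5: 5 bumps 6 from row 1; 6 appends to row 2. P = [[2, 5], [3, 6], [8]].
Insert 1: 1 bumps 2 from row 1; 2 bumps 3 from row 2; 3 bumps 8 from row 3; 8 starts row 4. P = [[1, 5], [2, 6], [3], [8]].
Insert 7: appended to row 1. P = [[1, 5, 7], [2, 6], [3], [8]].
Insert 4: 4 bumps 5 from row 1; 5 bumps 6 from row 2; 6 appends to row 3. P = [[1, 4, 7], [2, 5], [3, 6], [8]].

So P = [[1, 4, 7], [2, 5], [3, 6], [8]].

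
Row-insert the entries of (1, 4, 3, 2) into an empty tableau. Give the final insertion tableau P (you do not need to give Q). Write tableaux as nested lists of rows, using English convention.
P = [[1, 2], [3], [4]]

Insert 1: appended to row 1. P = [[1]].
Insert 4: appended to row 1. P = [[1, 4]].
Insert 3: 3 bumps 4 from row 1; 4 starts row 2. P = [[1, 3], [4]].
Insert 2: 2 bumps 3 from row 1; 3 bumps 4 from row 2; 4 starts row 3. P = [[1, 2], [3], [4]].

So P = [[1, 2], [3], [4]].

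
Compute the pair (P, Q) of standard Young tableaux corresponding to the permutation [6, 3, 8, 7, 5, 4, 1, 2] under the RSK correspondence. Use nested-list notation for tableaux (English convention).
P = [[1, 2], [3, 4], [5, 7], [6], [8]], Q = [[1, 3], [2, 4], [5, 8], [6], [7]]

Insert each entry of the permutation into P by Schensted row insertion, recording in Q the position of each new cell.

Insert 6: appended to row 1. P = [[6]], Q = [[1]].
Insert 3: 3 bumps 6 from row 1; 6 starts row 2. P = [[3], [6]], Q = [[1], [2]].
Insert 8: appended to row 1. P = [[3, 8], [6]], Q = [[1, 3], [2]].
Insert 7: 7 bumps 8 from row 1; 8 appends to row 2. P = [[3, 7], [6, 8]], Q = [[1, 3], [2, 4]].
Insert 5: 5 bumps 7 from row 1; 7 bumps 8 from row 2; 8 starts row 3. P = [[3, 5], [6, 7], [8]], Q = [[1, 3], [2, 4], [5]].
Insert 4: 4 bumps 5 from row 1; 5 bumps 6 from row 2; 6 bumps 8 from row 3; 8 starts row 4. P = [[3, 4], [5, 7], [6], [8]], Q = [[1, 3], [2, 4], [5], [6]].
Insert 1: 1 bumps 3 from row 1; 3 bumps 5 from row 2; 5 bumps 6 from row 3; 6 bumps 8 from row 4; 8 starts row 5. P = [[1, 4], [3, 7], [5], [6], [8]], Q = [[1, 3], [2, 4], [5], [6], [7]].
Insert 2: 2 bumps 4 from row 1; 4 bumps 7 from row 2; 7 appends to row 3. P = [[1, 2], [3, 4], [5, 7], [6], [8]], Q = [[1, 3], [2, 4], [5, 8], [6], [7]].

So P = [[1, 2], [3, 4], [5, 7], [6], [8]], Q = [[1, 3], [2, 4], [5, 8], [6], [7]].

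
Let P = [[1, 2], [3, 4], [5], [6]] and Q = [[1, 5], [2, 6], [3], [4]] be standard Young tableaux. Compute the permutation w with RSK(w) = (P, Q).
6 5 3 1 4 2

Reverse the RSK construction: for i from n down to 1, find the cell of Q containing i, remove the entry at that cell from P, and reverse-bump it up through P; the value ejected from row 1 is w(i).

Step i=6: Q has 6 at row 2, column 2; remove 4 from row 2 of P and reverse-bump: 4 enters row 1 and ejects 2. So w(6) = 2. P is now [[1, 4], [3], [5], [6]].
Step i=5: Q has 5 at row 1, column 2; remove that cell from P, ejecting 4. So w(5) = 4. P is now [[1], [3], [5], [6]].
Step i=4: Q has 4 at row 4, column 1; remove 6 from row 4 of P and reverse-bump: 6 enters row 3 and ejects 5; 5 enters row 2 and ejects 3; 3 enters row 1 and ejects 1. So w(4) = 1. P is now [[3], [5], [6]].
Step i=3: Q has 3 at row 3, column 1; remove 6 from row 3 of P and reverse-bump: 6 enters row 2 and ejects 5; 5 enters row 1 and ejects 3. So w(3) = 3. P is now [[5], [6]].
Step i=2: Q has 2 at row 2, column 1; remove 6 from row 2 of P and reverse-bump: 6 enters row 1 and ejects 5. So w(2) = 5. P is now [[6]].
Step i=1: Q has 1 at row 1, column 1; remove that cell from P, ejecting 6. So w(1) = 6. P is now [].

So w = 6 5 3 1 4 2.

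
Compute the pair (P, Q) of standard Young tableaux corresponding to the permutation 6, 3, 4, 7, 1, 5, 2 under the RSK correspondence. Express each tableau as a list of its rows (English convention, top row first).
P = [[1, 2, 5], [3, 4], [6, 7]], Q = [[1, 3, 4], [2, 6], [5, 7]]

Insert each entry of the permutation into P by Schensted row insertion, recording in Q the position of each new cell.

Insert 6: appended to row 1. P = [[6]].
Insert 3: 3 bumps 6 from row 1; 6 starts row 2. P = [[3], [6]].
Insert 4: appended to row 1. P = [[3, 4], [6]].
Insert 7: appended to row 1. P = [[3, 4, 7], [6]].
Insert 1: 1 bumps 3 from row 1; 3 bumps 6 from row 2; 6 starts row 3. P = [[1, 4, 7], [3], [6]].
Insert 5: 5 bumps 7 from row 1; 7 appends to row 2. P = [[1, 4, 5], [3, 7], [6]].
Insert 2: 2 bumps 4 from row 1; 4 bumps 7 from row 2; 7 appends to row 3. P = [[1, 2, 5], [3, 4], [6, 7]].

So P = [[1, 2, 5], [3, 4], [6, 7]], Q = [[1, 3, 4], [2, 6], [5, 7]].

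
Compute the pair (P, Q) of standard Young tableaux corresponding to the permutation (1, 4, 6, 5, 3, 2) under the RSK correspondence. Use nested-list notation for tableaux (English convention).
Insert each entry of the permutation into P by Schensted row insertion, recording in Q the position of each new cell.

Insert 1: appended to row 1. P = [[1]].
Insert 4: appended to row 1. P = [[1, 4]].
Insert 6: appended to row 1. P = [[1, 4, 6]].
Insert 5: 5 bumps 6 from row 1; 6 starts row 2. P = [[1, 4, 5], [6]].
Insert 3: 3 bumps 4 from row 1; 4 bumps 6 from row 2; 6 starts row 3. P = [[1, 3, 5], [4], [6]].
Insert 2: 2 bumps 3 from row 1; 3 bumps 4 from row 2; 4 bumps 6 from row 3; 6 starts row 4. P = [[1, 2, 5], [3], [4], [6]].

So P = [[1, 2, 5], [3], [4], [6]], Q = [[1, 2, 3], [4], [5], [6]].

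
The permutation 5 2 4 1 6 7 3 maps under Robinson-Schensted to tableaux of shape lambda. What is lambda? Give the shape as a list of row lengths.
Row-insert each entry into an empty tableau.

After inserting 5: P = [[5]].
After inserting 2: P = [[2], [5]].
After inserting 4: P = [[2, 4], [5]].
After inserting 1: P = [[1, 4], [2], [5]].
After inserting 6: P = [[1, 4, 6], [2], [5]].
After inserting 7: P = [[1, 4, 6, 7], [2], [5]].
After inserting 3: P = [[1, 3, 6, 7], [2, 4], [5]].

The final insertion tableau P = [[1, 3, 6, 7], [2, 4], [5]] has shape [4, 2, 1].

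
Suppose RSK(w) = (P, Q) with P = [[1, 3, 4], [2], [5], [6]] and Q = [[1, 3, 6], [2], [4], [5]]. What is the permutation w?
Reverse the RSK construction: for i from n down to 1, find the cell of Q containing i, remove the entry at that cell from P, and reverse-bump it up through P; the value ejected from row 1 is w(i).

Step i=6: Q has 6 at row 1, column 3; remove that cell from P, ejecting 4. So w(6) = 4. P is now [[1, 3], [2], [5], [6]].
Step i=5: Q has 5 at row 4, column 1; remove 6 from row 4 of P and reverse-bump: 6 enters row 3 and ejects 5; 5 enters row 2 and ejects 2; 2 enters row 1 and ejects 1. So w(5) = 1. P is now [[2, 3], [5], [6]].
Step i=4: Q has 4 at row 3, column 1; remove 6 from row 3 of P and reverse-bump: 6 enters row 2 and ejects 5; 5 enters row 1 and ejects 3. So w(4) = 3. P is now [[2, 5], [6]].
Step i=3: Q has 3 at row 1, column 2; remove that cell from P, ejecting 5. So w(3) = 5. P is now [[2], [6]].
Step i=2: Q has 2 at row 2, column 1; remove 6 from row 2 of P and reverse-bump: 6 enters row 1 and ejects 2. So w(2) = 2. P is now [[6]].
Step i=1: Q has 1 at row 1, column 1; remove that cell from P, ejecting 6. So w(1) = 6. P is now [].

So w = 6 2 5 3 1 4.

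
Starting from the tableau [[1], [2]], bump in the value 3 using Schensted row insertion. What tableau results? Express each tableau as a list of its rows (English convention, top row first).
[[1, 3], [2]]

3 is larger than every entry of row 1, so it is appended to row 1. The new tableau is [[1, 3], [2]].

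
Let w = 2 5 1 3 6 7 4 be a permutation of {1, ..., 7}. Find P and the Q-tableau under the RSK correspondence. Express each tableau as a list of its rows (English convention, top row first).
P = [[1, 3, 4, 7], [2, 5, 6]], Q = [[1, 2, 5, 6], [3, 4, 7]]

Insert each entry of the permutation into P by Schensted row insertion, recording in Q the position of each new cell.

Insert 2: appended to row 1. P = [[2]].
Insert 5: appended to row 1. P = [[2, 5]].
Insert 1: 1 bumps 2 from row 1; 2 starts row 2. P = [[1, 5], [2]].
Insert 3: 3 bumps 5 from row 1; 5 appends to row 2. P = [[1, 3], [2, 5]].
Insert 6: appended to row 1. P = [[1, 3, 6], [2, 5]].
Insert 7: appended to row 1. P = [[1, 3, 6, 7], [2, 5]].
Insert 4: 4 bumps 6 from row 1; 6 appends to row 2. P = [[1, 3, 4, 7], [2, 5, 6]].

So P = [[1, 3, 4, 7], [2, 5, 6]], Q = [[1, 2, 5, 6], [3, 4, 7]].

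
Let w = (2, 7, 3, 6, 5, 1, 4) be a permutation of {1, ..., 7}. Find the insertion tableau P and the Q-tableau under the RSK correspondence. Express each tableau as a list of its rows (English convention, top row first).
P = [[1, 3, 4], [2, 5], [6], [7]], Q = [[1, 2, 4], [3, 7], [5], [6]]

Insert each entry of the permutation into P by Schensted row insertion, recording in Q the position of each new cell.

After inserting 2: P = [[2]].
After inserting 7: P = [[2, 7]].
After inserting 3: P = [[2, 3], [7]].
After inserting 6: P = [[2, 3, 6], [7]].
After inserting 5: P = [[2, 3, 5], [6], [7]].
After inserting 1: P = [[1, 3, 5], [2], [6], [7]].
After inserting 4: P = [[1, 3, 4], [2, 5], [6], [7]].

So P = [[1, 3, 4], [2, 5], [6], [7]], Q = [[1, 2, 4], [3, 7], [5], [6]].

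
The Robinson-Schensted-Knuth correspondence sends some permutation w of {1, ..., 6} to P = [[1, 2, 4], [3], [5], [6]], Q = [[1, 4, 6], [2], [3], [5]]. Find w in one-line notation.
6 5 1 3 2 4

Reverse the RSK construction: for i from n down to 1, find the cell of Q containing i, remove the entry at that cell from P, and reverse-bump it up through P; the value ejected from row 1 is w(i).

Step i=6: Q has 6 at row 1, column 3; remove that cell from P, ejecting 4. So w(6) = 4. P is now [[1, 2], [3], [5], [6]].
Step i=5: Q has 5 at row 4, column 1; remove 6 from row 4 of P and reverse-bump: 6 enters row 3 and ejects 5; 5 enters row 2 and ejects 3; 3 enters row 1 and ejects 2. So w(5) = 2. P is now [[1, 3], [5], [6]].
Step i=4: Q has 4 at row 1, column 2; remove that cell from P, ejecting 3. So w(4) = 3. P is now [[1], [5], [6]].
Step i=3: Q has 3 at row 3, column 1; remove 6 from row 3 of P and reverse-bump: 6 enters row 2 and ejects 5; 5 enters row 1 and ejects 1. So w(3) = 1. P is now [[5], [6]].
Step i=2: Q has 2 at row 2, column 1; remove 6 from row 2 of P and reverse-bump: 6 enters row 1 and ejects 5. So w(2) = 5. P is now [[6]].
Step i=1: Q has 1 at row 1, column 1; remove that cell from P, ejecting 6. So w(1) = 6. P is now [].

So w = 6 5 1 3 2 4.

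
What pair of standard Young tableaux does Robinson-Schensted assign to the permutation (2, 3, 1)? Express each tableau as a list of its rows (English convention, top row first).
Insert each entry of the permutation into P by Schensted row insertion, recording in Q the position of each new cell.

After inserting 2: P = [[2]].
After inserting 3: P = [[2, 3]].
After inserting 1: P = [[1, 3], [2]].

So P = [[1, 3], [2]], Q = [[1, 2], [3]].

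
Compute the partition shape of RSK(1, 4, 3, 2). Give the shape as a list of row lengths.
[2, 1, 1]

Row-insert each entry into an empty tableau.

After inserting 1: P = [[1]].
After inserting 4: P = [[1, 4]].
After inserting 3: P = [[1, 3], [4]].
After inserting 2: P = [[1, 2], [3], [4]].

The final insertion tableau P = [[1, 2], [3], [4]] has shape [2, 1, 1].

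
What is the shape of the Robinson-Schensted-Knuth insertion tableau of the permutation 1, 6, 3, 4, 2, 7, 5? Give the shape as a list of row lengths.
Row-insert each entry into an empty tableau.

After inserting 1: P = [[1]].
After inserting 6: P = [[1, 6]].
After inserting 3: P = [[1, 3], [6]].
After inserting 4: P = [[1, 3, 4], [6]].
After inserting 2: P = [[1, 2, 4], [3], [6]].
After inserting 7: P = [[1, 2, 4, 7], [3], [6]].
After inserting 5: P = [[1, 2, 4, 5], [3, 7], [6]].

The final insertion tableau P = [[1, 2, 4, 5], [3, 7], [6]] has shape [4, 2, 1].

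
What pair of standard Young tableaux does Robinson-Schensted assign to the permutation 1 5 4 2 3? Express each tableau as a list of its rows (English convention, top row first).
P = [[1, 2, 3], [4], [5]], Q = [[1, 2, 5], [3], [4]]

Insert each entry of the permutation into P by Schensted row insertion, recording in Q the position of each new cell.

Insert 1: appended to row 1. P = [[1]].
Insert 5: appended to row 1. P = [[1, 5]].
Insert 4: 4 bumps 5 from row 1; 5 starts row 2. P = [[1, 4], [5]].
Insert 2: 2 bumps 4 from row 1; 4 bumps 5 from row 2; 5 starts row 3. P = [[1, 2], [4], [5]].
Insert 3: appended to row 1. P = [[1, 2, 3], [4], [5]].

So P = [[1, 2, 3], [4], [5]], Q = [[1, 2, 5], [3], [4]].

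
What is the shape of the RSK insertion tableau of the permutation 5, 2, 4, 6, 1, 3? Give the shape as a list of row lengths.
[3, 2, 1]

Row-insert each entry into an empty tableau.

After inserting 5: P = [[5]].
After inserting 2: P = [[2], [5]].
After inserting 4: P = [[2, 4], [5]].
After inserting 6: P = [[2, 4, 6], [5]].
After inserting 1: P = [[1, 4, 6], [2], [5]].
After inserting 3: P = [[1, 3, 6], [2, 4], [5]].

The final insertion tableau P = [[1, 3, 6], [2, 4], [5]] has shape [3, 2, 1].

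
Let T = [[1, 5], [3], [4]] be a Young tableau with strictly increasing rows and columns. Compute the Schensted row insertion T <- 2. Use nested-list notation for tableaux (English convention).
In row 1, 2 replaces 5 (the leftmost entry greater than 2); 5 is bumped to row 2. 5 is appended to row 2. The new tableau is [[1, 2], [3, 5], [4]].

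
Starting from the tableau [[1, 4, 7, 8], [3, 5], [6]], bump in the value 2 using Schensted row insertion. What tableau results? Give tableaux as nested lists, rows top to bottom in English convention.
In row 1, 2 replaces 4 (the leftmost entry greater than 2); 4 is bumped to row 2. In row 2, 4 replaces 5 (the leftmost entry greater than 4); 5 is bumped to row 3. In row 3, 5 replaces 6 (the leftmost entry greater than 5); 6 is bumped to row 4. 6 starts a new row 4. The new tableau is [[1, 2, 7, 8], [3, 4], [5], [6]].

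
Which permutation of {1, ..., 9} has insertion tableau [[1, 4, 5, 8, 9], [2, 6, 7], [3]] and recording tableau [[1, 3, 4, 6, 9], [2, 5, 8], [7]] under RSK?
3 2 6 7 4 8 1 5 9

Reverse the RSK construction: for i from n down to 1, find the cell of Q containing i, remove the entry at that cell from P, and reverse-bump it up through P; the value ejected from row 1 is w(i).

Step i=9: Q has 9 at row 1, column 5; remove that cell from P, ejecting 9. So w(9) = 9. P is now [[1, 4, 5, 8], [2, 6, 7], [3]].
Step i=8: Q has 8 at row 2, column 3; remove 7 from row 2 of P and reverse-bump: 7 enters row 1 and ejects 5. So w(8) = 5. P is now [[1, 4, 7, 8], [2, 6], [3]].
Step i=7: Q has 7 at row 3, column 1; remove 3 from row 3 of P and reverse-bump: 3 enters row 2 and ejects 2; 2 enters row 1 and ejects 1. So w(7) = 1. P is now [[2, 4, 7, 8], [3, 6]].
Step i=6: Q has 6 at row 1, column 4; remove that cell from P, ejecting 8. So w(6) = 8. P is now [[2, 4, 7], [3, 6]].
Step i=5: Q has 5 at row 2, column 2; remove 6 from row 2 of P and reverse-bump: 6 enters row 1 and ejects 4. So w(5) = 4. P is now [[2, 6, 7], [3]].
Step i=4: Q has 4 at row 1, column 3; remove that cell from P, ejecting 7. So w(4) = 7. P is now [[2, 6], [3]].
Step i=3: Q has 3 at row 1, column 2; remove that cell from P, ejecting 6. So w(3) = 6. P is now [[2], [3]].
Step i=2: Q has 2 at row 2, column 1; remove 3 from row 2 of P and reverse-bump: 3 enters row 1 and ejects 2. So w(2) = 2. P is now [[3]].
Step i=1: Q has 1 at row 1, column 1; remove that cell from P, ejecting 3. So w(1) = 3. P is now [].

So w = 3 2 6 7 4 8 1 5 9.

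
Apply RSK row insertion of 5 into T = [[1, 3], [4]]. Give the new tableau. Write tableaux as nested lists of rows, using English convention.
[[1, 3, 5], [4]]

5 is larger than every entry of row 1, so it is appended to row 1. The new tableau is [[1, 3, 5], [4]].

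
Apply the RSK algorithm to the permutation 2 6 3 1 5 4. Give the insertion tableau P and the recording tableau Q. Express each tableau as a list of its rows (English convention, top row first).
Insert each entry of the permutation into P by Schensted row insertion, recording in Q the position of each new cell.

Insert 2: appended to row 1. P = [[2]].
Insert 6: appended to row 1. P = [[2, 6]].
Insert 3: 3 bumps 6 from row 1; 6 starts row 2. P = [[2, 3], [6]].
Insert 1: 1 bumps 2 from row 1; 2 bumps 6 from row 2; 6 starts row 3. P = [[1, 3], [2], [6]].
Insert 5: appended to row 1. P = [[1, 3, 5], [2], [6]].
Insert 4: 4 bumps 5 from row 1; 5 appends to row 2. P = [[1, 3, 4], [2, 5], [6]].

So P = [[1, 3, 4], [2, 5], [6]], Q = [[1, 2, 5], [3, 6], [4]].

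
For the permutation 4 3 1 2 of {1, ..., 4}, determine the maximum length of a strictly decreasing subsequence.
3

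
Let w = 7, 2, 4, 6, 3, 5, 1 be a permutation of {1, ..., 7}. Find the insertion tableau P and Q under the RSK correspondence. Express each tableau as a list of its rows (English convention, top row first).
P = [[1, 3, 5], [2, 6], [4], [7]], Q = [[1, 3, 4], [2, 6], [5], [7]]

Insert each entry of the permutation into P by Schensted row insertion, recording in Q the position of each new cell.

Insert 7: appended to row 1. P = [[7]].
Insert 2: 2 bumps 7 from row 1; 7 starts row 2. P = [[2], [7]].
Insert 4: appended to row 1. P = [[2, 4], [7]].
Insert 6: appended to row 1. P = [[2, 4, 6], [7]].
Insert 3: 3 bumps 4 from row 1; 4 bumps 7 from row 2; 7 starts row 3. P = [[2, 3, 6], [4], [7]].
Insert 5: 5 bumps 6 from row 1; 6 appends to row 2. P = [[2, 3, 5], [4, 6], [7]].
Insert 1: 1 bumps 2 from row 1; 2 bumps 4 from row 2; 4 bumps 7 from row 3; 7 starts row 4. P = [[1, 3, 5], [2, 6], [4], [7]].

So P = [[1, 3, 5], [2, 6], [4], [7]], Q = [[1, 3, 4], [2, 6], [5], [7]].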